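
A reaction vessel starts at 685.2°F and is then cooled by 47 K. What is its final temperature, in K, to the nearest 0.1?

589.0 K

Initial temperature in Celsius: (685.2 - 32) × 5/9 = 362.8889°C.
The 47 K change is an interval; Kelvin and Celsius degrees are the same size, so ΔC = -47°C.
Final Celsius temperature: 362.8889 - 47.0000 = 315.8889°C.
In kelvin: 315.8889 + 273.15 = 589.0 K.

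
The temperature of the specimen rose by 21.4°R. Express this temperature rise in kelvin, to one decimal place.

11.9 K

Only the scale ratio 5/9 matters for a change in temperature.
21.4 × 5/9 = 11.9.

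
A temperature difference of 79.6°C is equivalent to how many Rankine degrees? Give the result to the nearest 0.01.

For a temperature interval the offset drops out; only the factor 1.8 applies.
79.6 × 1.8 = 143.28.

143.28°R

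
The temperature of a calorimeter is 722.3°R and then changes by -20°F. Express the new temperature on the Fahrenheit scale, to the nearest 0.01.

242.63°F

Initial temperature in Celsius: (722.3 - 491.67) × 5/9 = 128.1278°C.
The 20°F change is an interval, so only the factor 5/9 applies: -20 × 5/9 = -11.1111°C.
Final Celsius temperature: 128.1278 - 11.1111 = 117.0167°C.
In Fahrenheit: 117.0167 × 1.8 + 32 = 242.63°F.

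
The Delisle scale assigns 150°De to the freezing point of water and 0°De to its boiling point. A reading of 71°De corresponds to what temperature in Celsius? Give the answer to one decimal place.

52.7°C

Linear interpolation between the fixed points: C = (71 - 150) × 100 / (0 - 150) = 52.6667°C.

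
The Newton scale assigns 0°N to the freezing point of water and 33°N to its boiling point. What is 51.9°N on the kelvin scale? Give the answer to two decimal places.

Linear interpolation between the fixed points: C = (51.9 - 0) × 100 / (33 - 0) = 157.2727°C.
Then 157.2727 + 273.15 = 430.42 K.

430.42 K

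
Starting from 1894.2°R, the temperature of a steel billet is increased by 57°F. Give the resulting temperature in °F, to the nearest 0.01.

1491.53°F

Initial temperature in Celsius: (1894.2 - 491.67) × 5/9 = 779.1833°C.
The 57°F change is an interval, so only the factor 5/9 applies: +57 × 5/9 = +31.6667°C.
Final Celsius temperature: 779.1833 + 31.6667 = 810.8500°C.
In Fahrenheit: 810.8500 × 1.8 + 32 = 1491.53°F.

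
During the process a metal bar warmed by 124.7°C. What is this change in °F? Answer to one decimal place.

An interval of 1°C corresponds to 1.8°F.
124.7 × 1.8 = 224.5.

224.5°F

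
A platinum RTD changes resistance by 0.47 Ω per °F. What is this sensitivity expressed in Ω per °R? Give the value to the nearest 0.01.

The quantity depends on a temperature interval, so only the ratio of degree sizes applies; the offset between the scales is irrelevant.
A change of 1°R is a change of 1°F, so per °R the value is 0.47 × 1 = 0.47.

0.47 Ω per °R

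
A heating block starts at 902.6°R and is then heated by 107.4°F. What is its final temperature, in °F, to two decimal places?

550.33°F

Initial temperature in Celsius: (902.6 - 491.67) × 5/9 = 228.2944°C.
The 107.4°F change is an interval, so only the factor 5/9 applies: +107.4 × 5/9 = +59.6667°C.
Final Celsius temperature: 228.2944 + 59.6667 = 287.9611°C.
In Fahrenheit: 287.9611 × 1.8 + 32 = 550.33°F.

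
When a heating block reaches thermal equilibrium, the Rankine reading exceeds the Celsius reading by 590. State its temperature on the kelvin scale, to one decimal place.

396.1 K

Let x be the Celsius reading; then the Rankine reading is 1.8·x + 491.67.
(1.8·x + 491.67) - x = 590  ⇒  (0.8)·x = 98.33  ⇒  x = 122.9125°C.
In kelvin: 122.9125 + 273.15 = 396.1 K.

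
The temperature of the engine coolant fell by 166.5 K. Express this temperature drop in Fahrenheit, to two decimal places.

299.70°F

An interval of 1 K corresponds to 1.8°F.
166.5 × 1.8 = 299.70.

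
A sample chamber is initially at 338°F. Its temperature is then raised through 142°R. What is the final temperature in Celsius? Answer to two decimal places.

248.89°C

Initial temperature in Celsius: (338 - 32) × 5/9 = 170.0000°C.
The 142°R change is an interval, so only the factor 5/9 applies: +142 × 5/9 = +78.8889°C.
Final Celsius temperature: 170.0000 + 78.8889 = 248.8889°C.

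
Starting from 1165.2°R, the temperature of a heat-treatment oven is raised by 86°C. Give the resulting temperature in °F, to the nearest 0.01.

Initial temperature in Celsius: (1165.2 - 491.67) × 5/9 = 374.1833°C.
Final Celsius temperature: 374.1833 + 86.0000 = 460.1833°C.
In Fahrenheit: 460.1833 × 1.8 + 32 = 860.33°F.

860.33°F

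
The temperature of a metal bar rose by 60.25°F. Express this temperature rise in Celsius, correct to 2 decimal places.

33.47°C

For a temperature interval the offset drops out; only the factor 5/9 applies.
60.25 × 5/9 = 33.47.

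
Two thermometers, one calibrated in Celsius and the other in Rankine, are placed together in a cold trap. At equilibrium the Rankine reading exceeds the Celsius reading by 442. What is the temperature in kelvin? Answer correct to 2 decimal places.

Let x be the Celsius reading; then the Rankine reading is 1.8·x + 491.67.
(1.8·x + 491.67) - x = 442  ⇒  (0.8)·x = -49.67  ⇒  x = -62.0875°C.
In kelvin: -62.0875 + 273.15 = 211.06 K.

211.06 K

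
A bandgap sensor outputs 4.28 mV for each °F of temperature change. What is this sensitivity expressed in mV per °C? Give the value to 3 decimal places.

Since only a temperature interval is involved, the additive offset between the scales drops out.
A change of 1°C is a change of 1.8°F, so per °C the value is 4.28 × 1.8 = 7.704.

7.704 mV per °C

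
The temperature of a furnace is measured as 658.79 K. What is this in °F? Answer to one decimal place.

726.2°F

In Celsius: 658.79 - 273.15 = 385.6400°C.
In Fahrenheit: 385.6400 × 1.8 + 32 = 726.2°F.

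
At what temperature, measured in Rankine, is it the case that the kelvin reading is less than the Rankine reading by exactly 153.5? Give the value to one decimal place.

Let R be the Rankine reading. The kelvin reading is K = 5/9·R.
Require K - R = -153.5: (-4/9)·R = -153.5.
R = (-153.5) / (-4/9) = 345.4.

345.4°R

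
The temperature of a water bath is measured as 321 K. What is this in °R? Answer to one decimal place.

577.8°R

In Celsius: 321 - 273.15 = 47.8500°C.
In Rankine: 47.8500 × 1.8 + 491.67 = 577.8°R.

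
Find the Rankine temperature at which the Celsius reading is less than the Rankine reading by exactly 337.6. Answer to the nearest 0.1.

145.0°R

Let R be the Rankine reading. The Celsius reading is C = 5/9·R - 273.15.
Require C - R = -337.6: (-4/9)·R - 273.15 = -337.6.
R = (-337.6 + 273.15) / (-4/9) = 145.0.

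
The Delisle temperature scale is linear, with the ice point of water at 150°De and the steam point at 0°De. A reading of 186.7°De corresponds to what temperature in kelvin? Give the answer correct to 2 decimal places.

Linear interpolation between the fixed points: C = (186.7 - 150) × 100 / (0 - 150) = -24.4667°C.
Then -24.4667 + 273.15 = 248.68 K.

248.68 K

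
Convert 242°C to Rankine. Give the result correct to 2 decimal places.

In Rankine: 242.0000 × 1.8 + 491.67 = 927.27°R.

927.27°R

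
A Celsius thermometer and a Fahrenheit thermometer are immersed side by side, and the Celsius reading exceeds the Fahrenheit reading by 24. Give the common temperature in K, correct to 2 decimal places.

Let x be the Celsius reading; then the Fahrenheit reading is 1.8·x + 32.
(1.8·x + 32) - x = -24  ⇒  (0.8)·x = -56  ⇒  x = -70.0000°C.
In kelvin: -70.0000 + 273.15 = 203.15 K.

203.15 K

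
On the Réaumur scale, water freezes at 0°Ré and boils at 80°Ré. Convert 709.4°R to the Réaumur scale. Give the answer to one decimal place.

96.8°Ré

First in Celsius: (709.4 - 491.67) × 5/9 = 120.9611°C.
Linearly onto the Réaumur scale: 0 + (120.9611 / 100) × (80 - 0) = 96.8°Ré.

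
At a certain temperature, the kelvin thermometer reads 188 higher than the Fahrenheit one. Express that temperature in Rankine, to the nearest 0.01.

611.26°R

Let x be the Fahrenheit reading; then the kelvin reading is 5/9·x + 255.372.
(5/9·x + 255.372) - x = 188  ⇒  (-4/9)·x = -67.3722  ⇒  x = 151.5875°F.
In Celsius: (151.5875 - 32) × 5/9 = 66.4375°C.
In Rankine: 66.4375 × 1.8 + 491.67 = 611.26°R.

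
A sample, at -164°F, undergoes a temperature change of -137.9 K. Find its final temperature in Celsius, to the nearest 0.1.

-246.8°C

Initial temperature in Celsius: (-164 - 32) × 5/9 = -108.8889°C.
The 137.9 K change is an interval; Kelvin and Celsius degrees are the same size, so ΔC = -137.9°C.
Final Celsius temperature: -108.8889 - 137.9000 = -246.7889°C.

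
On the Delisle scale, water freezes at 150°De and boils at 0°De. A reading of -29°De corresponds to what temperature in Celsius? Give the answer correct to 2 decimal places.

119.33°C

Linear interpolation between the fixed points: C = (-29 - 150) × 100 / (0 - 150) = 119.3333°C.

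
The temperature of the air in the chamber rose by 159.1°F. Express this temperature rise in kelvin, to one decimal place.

For a temperature interval the offset drops out; only the factor 5/9 applies.
159.1 × 5/9 = 88.4.

88.4 K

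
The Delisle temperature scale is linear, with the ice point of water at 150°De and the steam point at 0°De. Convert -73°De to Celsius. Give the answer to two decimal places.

148.67°C

Linear interpolation between the fixed points: C = (-73 - 150) × 100 / (0 - 150) = 148.6667°C.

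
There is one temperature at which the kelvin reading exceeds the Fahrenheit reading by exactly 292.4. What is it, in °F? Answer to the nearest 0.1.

Let F be the Fahrenheit reading. The kelvin reading is K = 5/9·F + 255.372.
Require K - F = 292.4: (-4/9)·F + 255.372 = 292.4.
F = (292.4 - 255.372) / (-4/9) = -83.3.

-83.3°F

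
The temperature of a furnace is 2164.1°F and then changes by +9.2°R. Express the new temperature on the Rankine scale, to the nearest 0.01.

Initial temperature in Celsius: (2164.1 - 32) × 5/9 = 1184.5000°C.
The 9.2°R change is an interval, so only the factor 5/9 applies: +9.2 × 5/9 = +5.1111°C.
Final Celsius temperature: 1184.5000 + 5.1111 = 1189.6111°C.
In Rankine: 1189.6111 × 1.8 + 491.67 = 2632.97°R.

2632.97°R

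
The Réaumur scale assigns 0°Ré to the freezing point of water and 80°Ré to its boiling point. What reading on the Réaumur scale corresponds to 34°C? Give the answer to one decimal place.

Linearly onto the Réaumur scale: 0 + (34.0000 / 100) × (80 - 0) = 27.2°Ré.

27.2°Ré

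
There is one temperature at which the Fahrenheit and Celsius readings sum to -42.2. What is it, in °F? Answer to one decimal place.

Let F be the Fahrenheit reading. The Celsius reading is C = 5/9·F - 17.7778.
Require F + C = -42.2: (14/9)·F - 17.7778 = -42.2.
F = (-42.2 + 17.7778) / (14/9) = -15.7.

-15.7°F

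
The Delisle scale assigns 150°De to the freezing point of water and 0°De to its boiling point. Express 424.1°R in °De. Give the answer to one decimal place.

First in Celsius: (424.1 - 491.67) × 5/9 = -37.5389°C.
Linearly onto the Delisle scale: 150 + (-37.5389 / 100) × (0 - 150) = 206.3°De.

206.3°De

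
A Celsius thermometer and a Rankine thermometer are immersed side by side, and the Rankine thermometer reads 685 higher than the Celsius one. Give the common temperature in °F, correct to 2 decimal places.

466.99°F

Let x be the Celsius reading; then the Rankine reading is 1.8·x + 491.67.
(1.8·x + 491.67) - x = 685  ⇒  (0.8)·x = 193.33  ⇒  x = 241.6625°C.
In Fahrenheit: 241.6625 × 1.8 + 32 = 466.99°F.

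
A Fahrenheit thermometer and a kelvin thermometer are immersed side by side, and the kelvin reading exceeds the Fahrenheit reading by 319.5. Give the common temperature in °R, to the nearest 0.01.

Let x be the Fahrenheit reading; then the kelvin reading is 5/9·x + 255.372.
(5/9·x + 255.372) - x = 319.5  ⇒  (-4/9)·x = 64.1278  ⇒  x = -144.2875°F.
In Celsius: (-144.2875 - 32) × 5/9 = -97.9375°C.
In Rankine: -97.9375 × 1.8 + 491.67 = 315.38°R.

315.38°R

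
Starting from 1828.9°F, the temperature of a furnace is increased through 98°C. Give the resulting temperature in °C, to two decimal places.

Initial temperature in Celsius: (1828.9 - 32) × 5/9 = 998.2778°C.
Final Celsius temperature: 998.2778 + 98.0000 = 1096.2778°C.

1096.28°C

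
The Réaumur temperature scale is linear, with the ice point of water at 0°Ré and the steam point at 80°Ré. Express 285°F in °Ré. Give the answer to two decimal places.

First in Celsius: (285 - 32) × 5/9 = 140.5556°C.
Linearly onto the Réaumur scale: 0 + (140.5556 / 100) × (80 - 0) = 112.44°Ré.

112.44°Ré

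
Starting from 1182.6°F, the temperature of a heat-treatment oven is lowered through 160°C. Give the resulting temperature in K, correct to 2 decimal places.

Initial temperature in Celsius: (1182.6 - 32) × 5/9 = 639.2222°C.
Final Celsius temperature: 639.2222 - 160.0000 = 479.2222°C.
In kelvin: 479.2222 + 273.15 = 752.37 K.

752.37 K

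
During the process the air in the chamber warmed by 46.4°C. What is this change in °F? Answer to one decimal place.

83.5°F

For a temperature interval the offset drops out; only the factor 1.8 applies.
46.4 × 1.8 = 83.5.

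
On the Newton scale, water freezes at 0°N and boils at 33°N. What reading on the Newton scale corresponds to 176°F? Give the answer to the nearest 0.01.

First in Celsius: (176 - 32) × 5/9 = 80.0000°C.
Linearly onto the Newton scale: 0 + (80.0000 / 100) × (33 - 0) = 26.40°N.

26.40°N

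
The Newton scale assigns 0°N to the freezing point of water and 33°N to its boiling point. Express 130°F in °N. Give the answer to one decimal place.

First in Celsius: (130 - 32) × 5/9 = 54.4444°C.
Linearly onto the Newton scale: 0 + (54.4444 / 100) × (33 - 0) = 18.0°N.

18.0°N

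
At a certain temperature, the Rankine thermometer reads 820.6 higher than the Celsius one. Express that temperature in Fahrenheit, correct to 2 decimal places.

Let x be the Celsius reading; then the Rankine reading is 1.8·x + 491.67.
(1.8·x + 491.67) - x = 820.6  ⇒  (0.8)·x = 328.93  ⇒  x = 411.1625°C.
In Fahrenheit: 411.1625 × 1.8 + 32 = 772.09°F.

772.09°F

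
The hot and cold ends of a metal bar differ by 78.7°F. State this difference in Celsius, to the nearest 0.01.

43.72°C

Only the scale ratio 5/9 matters for a change in temperature.
78.7 × 5/9 = 43.72.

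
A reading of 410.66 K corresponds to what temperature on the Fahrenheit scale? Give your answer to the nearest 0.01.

279.52°F

In Celsius: 410.66 - 273.15 = 137.5100°C.
In Fahrenheit: 137.5100 × 1.8 + 32 = 279.52°F.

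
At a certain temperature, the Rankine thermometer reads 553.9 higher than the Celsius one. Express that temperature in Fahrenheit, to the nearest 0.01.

172.02°F

Let x be the Celsius reading; then the Rankine reading is 1.8·x + 491.67.
(1.8·x + 491.67) - x = 553.9  ⇒  (0.8)·x = 62.23  ⇒  x = 77.7875°C.
In Fahrenheit: 77.7875 × 1.8 + 32 = 172.02°F.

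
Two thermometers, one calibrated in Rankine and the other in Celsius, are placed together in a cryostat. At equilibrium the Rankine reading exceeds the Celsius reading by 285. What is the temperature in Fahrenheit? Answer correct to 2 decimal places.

Let x be the Rankine reading; then the Celsius reading is 5/9·x - 273.15.
(5/9·x - 273.15) - x = -285  ⇒  (-4/9)·x = -11.85  ⇒  x = 26.6625°R.
In Celsius: (26.6625 - 491.67) × 5/9 = -258.3375°C.
In Fahrenheit: -258.3375 × 1.8 + 32 = -433.01°F.

-433.01°F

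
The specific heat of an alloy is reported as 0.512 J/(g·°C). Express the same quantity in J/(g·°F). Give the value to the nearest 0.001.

0.284 J/(g·°F)

The quantity depends on a temperature interval, so only the ratio of degree sizes applies; the offset between the scales is irrelevant.
A change of 1°F is a change of 5/9°C, so per °F the value is 0.512 × 5/9 = 0.284.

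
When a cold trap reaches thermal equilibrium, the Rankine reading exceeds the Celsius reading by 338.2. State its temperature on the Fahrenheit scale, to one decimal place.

Let x be the Rankine reading; then the Celsius reading is 5/9·x - 273.15.
(5/9·x - 273.15) - x = -338.2  ⇒  (-4/9)·x = -65.05  ⇒  x = 146.3625°R.
In Celsius: (146.3625 - 491.67) × 5/9 = -191.8375°C.
In Fahrenheit: -191.8375 × 1.8 + 32 = -313.3°F.

-313.3°F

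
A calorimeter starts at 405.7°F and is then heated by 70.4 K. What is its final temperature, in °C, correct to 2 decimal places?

Initial temperature in Celsius: (405.7 - 32) × 5/9 = 207.6111°C.
The 70.4 K change is an interval; Kelvin and Celsius degrees are the same size, so ΔC = +70.4°C.
Final Celsius temperature: 207.6111 + 70.4000 = 278.0111°C.

278.01°C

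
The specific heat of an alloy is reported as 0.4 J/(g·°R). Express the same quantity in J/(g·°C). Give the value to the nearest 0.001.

0.720 J/(g·°C)

Since only a temperature interval is involved, the additive offset between the scales drops out.
A change of 1°C is a change of 1.8°R, so per °C the value is 0.4 × 1.8 = 0.720.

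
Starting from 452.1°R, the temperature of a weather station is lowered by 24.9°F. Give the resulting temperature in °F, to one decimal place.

-32.5°F

Initial temperature in Celsius: (452.1 - 491.67) × 5/9 = -21.9833°C.
The 24.9°F change is an interval, so only the factor 5/9 applies: -24.9 × 5/9 = -13.8333°C.
Final Celsius temperature: -21.9833 - 13.8333 = -35.8167°C.
In Fahrenheit: -35.8167 × 1.8 + 32 = -32.5°F.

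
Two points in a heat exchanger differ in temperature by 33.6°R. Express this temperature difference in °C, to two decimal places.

For a temperature interval the offset drops out; only the factor 5/9 applies.
33.6 × 5/9 = 18.67.

18.67°C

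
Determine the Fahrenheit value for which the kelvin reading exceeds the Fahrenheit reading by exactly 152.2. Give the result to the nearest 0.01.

232.14°F

Let F be the Fahrenheit reading. The kelvin reading is K = 5/9·F + 255.372.
Require K - F = 152.2: (-4/9)·F + 255.372 = 152.2.
F = (152.2 - 255.372) / (-4/9) = 232.14.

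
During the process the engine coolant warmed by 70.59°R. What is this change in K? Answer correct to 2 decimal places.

39.22 K

An interval of 1°R corresponds to 5/9 K.
70.59 × 5/9 = 39.22.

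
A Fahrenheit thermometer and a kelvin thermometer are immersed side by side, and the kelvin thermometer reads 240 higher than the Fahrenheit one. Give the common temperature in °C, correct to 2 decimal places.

1.44°C

Let x be the Fahrenheit reading; then the kelvin reading is 5/9·x + 255.372.
(5/9·x + 255.372) - x = 240  ⇒  (-4/9)·x = -15.3722  ⇒  x = 34.5875°F.
In Celsius: (34.5875 - 32) × 5/9 = 1.44°C.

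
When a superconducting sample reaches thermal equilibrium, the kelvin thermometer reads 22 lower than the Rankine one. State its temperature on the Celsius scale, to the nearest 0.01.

-245.65°C

Let x be the Rankine reading; then the kelvin reading is 5/9·x.
(5/9·x) - x = -22  ⇒  (-4/9)·x = -22  ⇒  x = 49.5000°R.
In Celsius: (49.5 - 491.67) × 5/9 = -245.65°C.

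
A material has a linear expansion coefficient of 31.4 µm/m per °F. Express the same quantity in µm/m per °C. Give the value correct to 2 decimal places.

Since only a temperature interval is involved, the additive offset between the scales drops out.
A change of 1°C is a change of 1.8°F, so per °C the value is 31.4 × 1.8 = 56.52.

56.52 µm/m per °C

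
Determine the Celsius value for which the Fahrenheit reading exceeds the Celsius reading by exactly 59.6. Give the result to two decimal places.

Let C be the Celsius reading. The Fahrenheit reading is F = 1.8·C + 32.
Require F - C = 59.6: (0.8)·C + 32 = 59.6.
C = (59.6 - 32) / (0.8) = 34.50.

34.50°C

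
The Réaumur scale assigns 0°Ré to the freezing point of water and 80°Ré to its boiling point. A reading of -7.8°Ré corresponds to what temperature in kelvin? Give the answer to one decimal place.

263.4 K

Linear interpolation between the fixed points: C = (-7.8 - 0) × 100 / (80 - 0) = -9.7500°C.
Then -9.7500 + 273.15 = 263.4 K.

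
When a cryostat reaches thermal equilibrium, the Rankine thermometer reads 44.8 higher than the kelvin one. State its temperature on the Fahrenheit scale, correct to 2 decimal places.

-358.87°F

Let x be the kelvin reading; then the Rankine reading is 1.8·x.
(1.8·x) - x = 44.8  ⇒  (0.8)·x = 44.8  ⇒  x = 56.0000 K.
In Celsius: 56 - 273.15 = -217.1500°C.
In Fahrenheit: -217.1500 × 1.8 + 32 = -358.87°F.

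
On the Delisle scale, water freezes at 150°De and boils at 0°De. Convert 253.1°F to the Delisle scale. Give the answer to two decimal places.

First in Celsius: (253.1 - 32) × 5/9 = 122.8333°C.
Linearly onto the Delisle scale: 150 + (122.8333 / 100) × (0 - 150) = -34.25°De.

-34.25°De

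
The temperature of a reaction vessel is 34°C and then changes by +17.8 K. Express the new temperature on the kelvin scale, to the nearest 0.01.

324.95 K

The 17.8 K change is an interval; Kelvin and Celsius degrees are the same size, so ΔC = +17.8°C.
Final Celsius temperature: 34.0000 + 17.8000 = 51.8000°C.
In kelvin: 51.8000 + 273.15 = 324.95 K.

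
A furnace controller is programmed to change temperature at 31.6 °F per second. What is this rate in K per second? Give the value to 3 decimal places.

17.556 K/second

The quantity depends on a temperature interval, so only the ratio of degree sizes applies; the offset between the scales is irrelevant.
A change of 1°F is a change of 5/9 K, so 31.6 × 5/9 = 17.556.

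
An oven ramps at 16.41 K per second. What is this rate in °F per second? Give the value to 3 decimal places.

Since only a temperature interval is involved, the additive offset between the scales drops out.
A change of 1 K is a change of 1.8°F, so 16.41 × 1.8 = 29.538.

29.538 °F/second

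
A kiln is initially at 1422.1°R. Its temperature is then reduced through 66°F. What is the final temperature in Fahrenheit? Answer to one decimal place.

Initial temperature in Celsius: (1422.1 - 491.67) × 5/9 = 516.9056°C.
The 66°F change is an interval, so only the factor 5/9 applies: -66 × 5/9 = -36.6667°C.
Final Celsius temperature: 516.9056 - 36.6667 = 480.2389°C.
In Fahrenheit: 480.2389 × 1.8 + 32 = 896.4°F.

896.4°F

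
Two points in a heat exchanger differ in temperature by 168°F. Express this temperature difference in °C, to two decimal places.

93.33°C

For a temperature interval the offset drops out; only the factor 5/9 applies.
168 × 5/9 = 93.33.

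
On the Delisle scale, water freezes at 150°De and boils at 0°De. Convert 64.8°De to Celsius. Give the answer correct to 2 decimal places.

Linear interpolation between the fixed points: C = (64.8 - 150) × 100 / (0 - 150) = 56.8000°C.

56.80°C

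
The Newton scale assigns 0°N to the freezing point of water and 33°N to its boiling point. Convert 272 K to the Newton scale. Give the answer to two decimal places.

First in Celsius: 272 - 273.15 = -1.1500°C.
Linearly onto the Newton scale: 0 + (-1.1500 / 100) × (33 - 0) = -0.38°N.

-0.38°N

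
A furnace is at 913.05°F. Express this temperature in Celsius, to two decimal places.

489.47°C

In Celsius: (913.05 - 32) × 5/9 = 489.4722°C.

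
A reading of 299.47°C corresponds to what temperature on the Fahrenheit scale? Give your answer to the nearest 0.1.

In Fahrenheit: 299.4700 × 1.8 + 32 = 571.0°F.

571.0°F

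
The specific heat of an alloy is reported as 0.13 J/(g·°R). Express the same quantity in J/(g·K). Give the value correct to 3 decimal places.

The quantity depends on a temperature interval, so only the ratio of degree sizes applies; the offset between the scales is irrelevant.
A change of 1 K is a change of 1.8°R, so per K the value is 0.13 × 1.8 = 0.234.

0.234 J/(g·K)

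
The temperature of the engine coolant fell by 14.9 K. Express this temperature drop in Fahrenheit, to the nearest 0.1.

26.8°F

An interval of 1 K corresponds to 1.8°F.
14.9 × 1.8 = 26.8.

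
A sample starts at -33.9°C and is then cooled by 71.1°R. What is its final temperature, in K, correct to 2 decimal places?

The 71.1°R change is an interval, so only the factor 5/9 applies: -71.1 × 5/9 = -39.5000°C.
Final Celsius temperature: -33.9000 - 39.5000 = -73.4000°C.
In kelvin: -73.4000 + 273.15 = 199.75 K.

199.75 K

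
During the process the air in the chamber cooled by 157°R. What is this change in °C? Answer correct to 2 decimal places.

87.22°C

For a temperature interval the offset drops out; only the factor 5/9 applies.
157 × 5/9 = 87.22.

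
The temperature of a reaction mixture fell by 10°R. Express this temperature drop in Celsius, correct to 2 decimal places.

5.56°C

An interval of 1°R corresponds to 5/9°C.
10 × 5/9 = 5.56.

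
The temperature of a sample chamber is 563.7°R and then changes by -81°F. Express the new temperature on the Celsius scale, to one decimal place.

-5.0°C

Initial temperature in Celsius: (563.7 - 491.67) × 5/9 = 40.0167°C.
The 81°F change is an interval, so only the factor 5/9 applies: -81 × 5/9 = -45.0000°C.
Final Celsius temperature: 40.0167 - 45.0000 = -4.9833°C.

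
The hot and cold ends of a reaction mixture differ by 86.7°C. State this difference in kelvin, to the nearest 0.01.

86.70 K

Celsius and kelvin degrees are the same size, so the interval is unchanged: 86.70.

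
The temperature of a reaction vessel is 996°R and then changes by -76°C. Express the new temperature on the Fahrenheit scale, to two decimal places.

399.53°F

Initial temperature in Celsius: (996 - 491.67) × 5/9 = 280.1833°C.
Final Celsius temperature: 280.1833 - 76.0000 = 204.1833°C.
In Fahrenheit: 204.1833 × 1.8 + 32 = 399.53°F.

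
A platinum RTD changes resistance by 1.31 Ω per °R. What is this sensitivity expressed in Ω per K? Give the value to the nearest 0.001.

2.358 Ω per K

Since only a temperature interval is involved, the additive offset between the scales drops out.
A change of 1 K is a change of 1.8°R, so per K the value is 1.31 × 1.8 = 2.358.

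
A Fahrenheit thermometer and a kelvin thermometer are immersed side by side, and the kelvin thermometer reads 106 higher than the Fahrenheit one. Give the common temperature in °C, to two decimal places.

Let x be the Fahrenheit reading; then the kelvin reading is 5/9·x + 255.372.
(5/9·x + 255.372) - x = 106  ⇒  (-4/9)·x = -149.372  ⇒  x = 336.0875°F.
In Celsius: (336.0875 - 32) × 5/9 = 168.94°C.

168.94°C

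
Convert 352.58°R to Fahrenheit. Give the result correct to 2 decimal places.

-107.09°F

In Celsius: (352.58 - 491.67) × 5/9 = -77.2722°C.
In Fahrenheit: -77.2722 × 1.8 + 32 = -107.09°F.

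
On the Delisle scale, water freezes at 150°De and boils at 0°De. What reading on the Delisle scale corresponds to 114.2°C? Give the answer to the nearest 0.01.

Linearly onto the Delisle scale: 150 + (114.2000 / 100) × (0 - 150) = -21.30°De.

-21.30°De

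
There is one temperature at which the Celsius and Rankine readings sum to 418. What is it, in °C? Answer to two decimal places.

-26.31°C

Let C be the Celsius reading. The Rankine reading is R = 1.8·C + 491.67.
Require C + R = 418: (2.8)·C + 491.67 = 418.
C = (418 - 491.67) / (2.8) = -26.31.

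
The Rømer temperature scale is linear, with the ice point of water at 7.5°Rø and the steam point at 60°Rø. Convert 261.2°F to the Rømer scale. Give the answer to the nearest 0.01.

First in Celsius: (261.2 - 32) × 5/9 = 127.3333°C.
Linearly onto the Rømer scale: 7.5 + (127.3333 / 100) × (60 - 7.5) = 74.35°Rø.

74.35°Rø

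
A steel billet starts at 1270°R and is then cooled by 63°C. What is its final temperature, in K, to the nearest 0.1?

Initial temperature in Celsius: (1270 - 491.67) × 5/9 = 432.4056°C.
Final Celsius temperature: 432.4056 - 63.0000 = 369.4056°C.
In kelvin: 369.4056 + 273.15 = 642.6 K.

642.6 K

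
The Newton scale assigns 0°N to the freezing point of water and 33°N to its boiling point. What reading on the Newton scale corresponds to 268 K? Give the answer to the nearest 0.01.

First in Celsius: 268 - 273.15 = -5.1500°C.
Linearly onto the Newton scale: 0 + (-5.1500 / 100) × (33 - 0) = -1.70°N.

-1.70°N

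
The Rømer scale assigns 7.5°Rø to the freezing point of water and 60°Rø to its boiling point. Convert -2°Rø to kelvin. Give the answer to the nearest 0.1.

Linear interpolation between the fixed points: C = (-2 - 7.5) × 100 / (60 - 7.5) = -18.0952°C.
Then -18.0952 + 273.15 = 255.1 K.

255.1 K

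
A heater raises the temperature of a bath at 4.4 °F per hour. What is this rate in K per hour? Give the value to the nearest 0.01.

Since only a temperature interval is involved, the additive offset between the scales drops out.
A change of 1°F is a change of 5/9 K, so 4.4 × 5/9 = 2.44.

2.44 K/hour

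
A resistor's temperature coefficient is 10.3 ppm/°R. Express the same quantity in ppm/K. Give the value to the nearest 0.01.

Since only a temperature interval is involved, the additive offset between the scales drops out.
A change of 1 K is a change of 1.8°R, so per K the value is 10.3 × 1.8 = 18.54.

18.54 ppm/K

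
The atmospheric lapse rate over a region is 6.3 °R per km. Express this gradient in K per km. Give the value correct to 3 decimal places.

3.500 K/km

The quantity depends on a temperature interval, so only the ratio of degree sizes applies; the offset between the scales is irrelevant.
A change of 1°R is a change of 5/9 K, so 6.3 × 5/9 = 3.500.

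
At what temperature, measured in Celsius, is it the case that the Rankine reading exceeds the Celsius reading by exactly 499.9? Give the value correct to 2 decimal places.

10.29°C

Let C be the Celsius reading. The Rankine reading is R = 1.8·C + 491.67.
Require R - C = 499.9: (0.8)·C + 491.67 = 499.9.
C = (499.9 - 491.67) / (0.8) = 10.29.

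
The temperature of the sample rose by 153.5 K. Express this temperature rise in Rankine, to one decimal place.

276.3°R

An interval of 1 K corresponds to 1.8°R.
153.5 × 1.8 = 276.3.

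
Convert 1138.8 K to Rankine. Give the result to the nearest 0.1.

2049.8°R

In Celsius: 1138.8 - 273.15 = 865.6500°C.
In Rankine: 865.6500 × 1.8 + 491.67 = 2049.8°R.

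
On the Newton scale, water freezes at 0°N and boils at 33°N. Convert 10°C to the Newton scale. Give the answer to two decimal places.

Linearly onto the Newton scale: 0 + (10.0000 / 100) × (33 - 0) = 3.30°N.

3.30°N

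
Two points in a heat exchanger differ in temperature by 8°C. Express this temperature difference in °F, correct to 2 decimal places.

Only the scale ratio 1.8 matters for a change in temperature.
8 × 1.8 = 14.40.

14.40°F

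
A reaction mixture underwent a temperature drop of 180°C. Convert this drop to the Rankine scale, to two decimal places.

324.00°R

Only the scale ratio 1.8 matters for a change in temperature.
180 × 1.8 = 324.00.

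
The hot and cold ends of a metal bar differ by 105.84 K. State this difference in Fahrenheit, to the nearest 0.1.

For a temperature interval the offset drops out; only the factor 1.8 applies.
105.84 × 1.8 = 190.5.

190.5°F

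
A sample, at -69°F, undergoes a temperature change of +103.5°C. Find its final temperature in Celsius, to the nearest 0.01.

47.39°C

Initial temperature in Celsius: (-69 - 32) × 5/9 = -56.1111°C.
Final Celsius temperature: -56.1111 + 103.5000 = 47.3889°C.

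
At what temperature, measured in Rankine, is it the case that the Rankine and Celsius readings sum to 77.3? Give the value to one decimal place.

Let R be the Rankine reading. The Celsius reading is C = 5/9·R - 273.15.
Require R + C = 77.3: (14/9)·R - 273.15 = 77.3.
R = (77.3 + 273.15) / (14/9) = 225.3.

225.3°R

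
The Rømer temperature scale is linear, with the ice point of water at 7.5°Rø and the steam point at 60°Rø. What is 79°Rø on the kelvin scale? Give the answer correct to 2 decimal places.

409.34 K

Linear interpolation between the fixed points: C = (79 - 7.5) × 100 / (60 - 7.5) = 136.1905°C.
Then 136.1905 + 273.15 = 409.34 K.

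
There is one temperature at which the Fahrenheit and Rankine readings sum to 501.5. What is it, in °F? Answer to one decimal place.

20.9°F

Let F be the Fahrenheit reading. The Rankine reading is R = 1·F + 459.67.
Require F + R = 501.5: (2)·F + 459.67 = 501.5.
F = (501.5 - 459.67) / (2) = 20.9.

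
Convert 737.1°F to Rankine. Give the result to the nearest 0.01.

In Celsius: (737.1 - 32) × 5/9 = 391.7222°C.
In Rankine: 391.7222 × 1.8 + 491.67 = 1196.77°R.

1196.77°R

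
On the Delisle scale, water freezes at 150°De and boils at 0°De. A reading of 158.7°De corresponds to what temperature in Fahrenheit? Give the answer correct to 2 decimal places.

21.56°F

Linear interpolation between the fixed points: C = (158.7 - 150) × 100 / (0 - 150) = -5.8000°C.
Then -5.8000 × 1.8 + 32 = 21.56°F.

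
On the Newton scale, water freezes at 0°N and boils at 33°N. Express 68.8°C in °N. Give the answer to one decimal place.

22.7°N

Linearly onto the Newton scale: 0 + (68.8000 / 100) × (33 - 0) = 22.7°N.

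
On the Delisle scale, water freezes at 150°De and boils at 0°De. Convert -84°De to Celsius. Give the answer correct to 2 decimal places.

Linear interpolation between the fixed points: C = (-84 - 150) × 100 / (0 - 150) = 156.0000°C.

156.00°C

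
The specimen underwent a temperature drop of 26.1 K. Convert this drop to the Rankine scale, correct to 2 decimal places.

Only the scale ratio 1.8 matters for a change in temperature.
26.1 × 1.8 = 46.98.

46.98°R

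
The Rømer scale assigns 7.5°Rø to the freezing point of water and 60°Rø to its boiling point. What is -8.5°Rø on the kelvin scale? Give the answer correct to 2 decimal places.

242.67 K

Linear interpolation between the fixed points: C = (-8.5 - 7.5) × 100 / (60 - 7.5) = -30.4762°C.
Then -30.4762 + 273.15 = 242.67 K.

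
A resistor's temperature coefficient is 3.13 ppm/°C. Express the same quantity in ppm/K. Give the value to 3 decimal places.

The quantity depends on a temperature interval, so only the ratio of degree sizes applies; the offset between the scales is irrelevant.
A change of 1 K is a change of 1°C, so per K the value is 3.13 × 1 = 3.130.

3.130 ppm/K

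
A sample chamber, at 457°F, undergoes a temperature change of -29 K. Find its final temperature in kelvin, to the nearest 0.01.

480.26 K

Initial temperature in Celsius: (457 - 32) × 5/9 = 236.1111°C.
The 29 K change is an interval; Kelvin and Celsius degrees are the same size, so ΔC = -29°C.
Final Celsius temperature: 236.1111 - 29.0000 = 207.1111°C.
In kelvin: 207.1111 + 273.15 = 480.26 K.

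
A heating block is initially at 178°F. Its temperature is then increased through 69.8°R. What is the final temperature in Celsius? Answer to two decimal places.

Initial temperature in Celsius: (178 - 32) × 5/9 = 81.1111°C.
The 69.8°R change is an interval, so only the factor 5/9 applies: +69.8 × 5/9 = +38.7778°C.
Final Celsius temperature: 81.1111 + 38.7778 = 119.8889°C.

119.89°C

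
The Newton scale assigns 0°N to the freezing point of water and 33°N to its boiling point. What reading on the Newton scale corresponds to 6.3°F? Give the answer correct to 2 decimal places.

First in Celsius: (6.3 - 32) × 5/9 = -14.2778°C.
Linearly onto the Newton scale: 0 + (-14.2778 / 100) × (33 - 0) = -4.71°N.

-4.71°N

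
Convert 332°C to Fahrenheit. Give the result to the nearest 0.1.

In Fahrenheit: 332.0000 × 1.8 + 32 = 629.6°F.

629.6°F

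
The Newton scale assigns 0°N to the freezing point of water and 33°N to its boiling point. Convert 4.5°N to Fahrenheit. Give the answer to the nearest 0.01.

56.55°F

Linear interpolation between the fixed points: C = (4.5 - 0) × 100 / (33 - 0) = 13.6364°C.
Then 13.6364 × 1.8 + 32 = 56.55°F.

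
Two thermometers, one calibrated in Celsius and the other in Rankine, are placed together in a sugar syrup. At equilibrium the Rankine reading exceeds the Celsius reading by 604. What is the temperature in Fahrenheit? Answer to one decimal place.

284.7°F

Let x be the Celsius reading; then the Rankine reading is 1.8·x + 491.67.
(1.8·x + 491.67) - x = 604  ⇒  (0.8)·x = 112.33  ⇒  x = 140.4125°C.
In Fahrenheit: 140.4125 × 1.8 + 32 = 284.7°F.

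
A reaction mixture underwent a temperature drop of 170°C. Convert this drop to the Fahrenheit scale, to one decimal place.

An interval of 1°C corresponds to 1.8°F.
170 × 1.8 = 306.0.

306.0°F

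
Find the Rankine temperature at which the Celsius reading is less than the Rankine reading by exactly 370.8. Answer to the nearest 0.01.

219.71°R

Let R be the Rankine reading. The Celsius reading is C = 5/9·R - 273.15.
Require C - R = -370.8: (-4/9)·R - 273.15 = -370.8.
R = (-370.8 + 273.15) / (-4/9) = 219.71.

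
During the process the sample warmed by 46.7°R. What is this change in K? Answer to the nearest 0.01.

25.94 K

An interval of 1°R corresponds to 5/9 K.
46.7 × 5/9 = 25.94.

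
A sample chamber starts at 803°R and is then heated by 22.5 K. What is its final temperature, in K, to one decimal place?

Initial temperature in Celsius: (803 - 491.67) × 5/9 = 172.9611°C.
The 22.5 K change is an interval; Kelvin and Celsius degrees are the same size, so ΔC = +22.5°C.
Final Celsius temperature: 172.9611 + 22.5000 = 195.4611°C.
In kelvin: 195.4611 + 273.15 = 468.6 K.

468.6 K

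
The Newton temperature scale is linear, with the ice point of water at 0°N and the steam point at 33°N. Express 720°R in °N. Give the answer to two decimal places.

First in Celsius: (720 - 491.67) × 5/9 = 126.8500°C.
Linearly onto the Newton scale: 0 + (126.8500 / 100) × (33 - 0) = 41.86°N.

41.86°N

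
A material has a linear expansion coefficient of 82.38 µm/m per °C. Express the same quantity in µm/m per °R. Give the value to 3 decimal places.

The quantity depends on a temperature interval, so only the ratio of degree sizes applies; the offset between the scales is irrelevant.
A change of 1°R is a change of 5/9°C, so per °R the value is 82.38 × 5/9 = 45.767.

45.767 µm/m per °R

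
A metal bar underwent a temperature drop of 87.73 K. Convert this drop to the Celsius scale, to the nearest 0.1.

87.7°C

Kelvin and Celsius degrees are the same size, so the interval is unchanged: 87.7.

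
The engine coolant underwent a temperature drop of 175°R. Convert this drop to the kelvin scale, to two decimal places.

97.22 K

Only the scale ratio 5/9 matters for a change in temperature.
175 × 5/9 = 97.22.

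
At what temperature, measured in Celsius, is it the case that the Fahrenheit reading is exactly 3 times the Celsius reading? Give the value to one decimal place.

Let C be the Celsius reading. The Fahrenheit reading is F = 1.8·C + 32.
Require F = 3·C: 1.8·C + 32 = 3·C.
(-1.2)·C = -32  ⇒  C = 26.7.

26.7°C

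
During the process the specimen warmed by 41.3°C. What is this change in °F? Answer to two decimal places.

74.34°F

For a temperature interval the offset drops out; only the factor 1.8 applies.
41.3 × 1.8 = 74.34.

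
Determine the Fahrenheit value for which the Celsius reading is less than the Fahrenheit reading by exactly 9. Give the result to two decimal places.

Let F be the Fahrenheit reading. The Celsius reading is C = 5/9·F - 17.7778.
Require C - F = -9: (-4/9)·F - 17.7778 = -9.
F = (-9 + 17.7778) / (-4/9) = -19.75.

-19.75°F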